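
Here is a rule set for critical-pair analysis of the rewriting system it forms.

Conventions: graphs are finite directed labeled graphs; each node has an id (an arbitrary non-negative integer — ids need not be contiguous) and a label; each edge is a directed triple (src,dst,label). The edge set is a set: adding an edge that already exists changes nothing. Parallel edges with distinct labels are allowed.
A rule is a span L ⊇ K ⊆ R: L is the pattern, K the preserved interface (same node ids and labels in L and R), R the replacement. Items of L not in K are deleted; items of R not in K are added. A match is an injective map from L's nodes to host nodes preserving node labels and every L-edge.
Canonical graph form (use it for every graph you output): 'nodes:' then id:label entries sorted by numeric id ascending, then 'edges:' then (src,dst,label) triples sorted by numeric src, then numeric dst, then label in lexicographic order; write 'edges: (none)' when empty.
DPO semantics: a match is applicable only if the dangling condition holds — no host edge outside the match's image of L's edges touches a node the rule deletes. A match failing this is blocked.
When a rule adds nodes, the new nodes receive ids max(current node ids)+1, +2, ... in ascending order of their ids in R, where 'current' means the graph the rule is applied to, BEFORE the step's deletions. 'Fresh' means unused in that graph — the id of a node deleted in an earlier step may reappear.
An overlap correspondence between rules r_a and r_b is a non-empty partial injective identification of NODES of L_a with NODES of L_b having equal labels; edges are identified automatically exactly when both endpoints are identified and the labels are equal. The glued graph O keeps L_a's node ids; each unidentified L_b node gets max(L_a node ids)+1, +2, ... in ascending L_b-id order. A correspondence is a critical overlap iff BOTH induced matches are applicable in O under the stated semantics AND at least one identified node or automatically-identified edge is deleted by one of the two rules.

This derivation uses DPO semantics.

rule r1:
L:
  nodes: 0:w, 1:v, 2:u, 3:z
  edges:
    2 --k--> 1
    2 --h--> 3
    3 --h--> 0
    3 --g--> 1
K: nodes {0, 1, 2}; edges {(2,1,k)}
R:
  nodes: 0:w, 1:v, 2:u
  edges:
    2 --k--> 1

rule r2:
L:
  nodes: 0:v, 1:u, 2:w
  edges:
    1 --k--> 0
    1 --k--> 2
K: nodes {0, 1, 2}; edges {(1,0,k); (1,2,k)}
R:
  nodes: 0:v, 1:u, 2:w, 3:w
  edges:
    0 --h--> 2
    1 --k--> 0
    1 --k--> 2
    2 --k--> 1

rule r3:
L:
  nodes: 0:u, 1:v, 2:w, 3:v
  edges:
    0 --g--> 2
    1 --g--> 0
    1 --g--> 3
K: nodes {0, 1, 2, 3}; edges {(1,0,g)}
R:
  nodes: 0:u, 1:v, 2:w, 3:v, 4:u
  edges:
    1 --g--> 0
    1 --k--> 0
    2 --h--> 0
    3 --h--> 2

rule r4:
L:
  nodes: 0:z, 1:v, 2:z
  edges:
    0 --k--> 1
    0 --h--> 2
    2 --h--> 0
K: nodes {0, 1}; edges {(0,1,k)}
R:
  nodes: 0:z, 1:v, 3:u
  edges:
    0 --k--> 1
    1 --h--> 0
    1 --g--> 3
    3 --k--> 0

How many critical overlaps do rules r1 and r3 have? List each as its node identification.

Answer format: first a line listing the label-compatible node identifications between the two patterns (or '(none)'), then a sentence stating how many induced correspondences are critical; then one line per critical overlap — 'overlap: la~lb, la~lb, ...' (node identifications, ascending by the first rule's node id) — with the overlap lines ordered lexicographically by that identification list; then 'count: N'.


label-compatible node identifications between L(r1) and L(r3): 0~2, 1~1, 1~3, 2~0
0 of the induced correspondences are critical overlaps of r1 and r3.
count: 0


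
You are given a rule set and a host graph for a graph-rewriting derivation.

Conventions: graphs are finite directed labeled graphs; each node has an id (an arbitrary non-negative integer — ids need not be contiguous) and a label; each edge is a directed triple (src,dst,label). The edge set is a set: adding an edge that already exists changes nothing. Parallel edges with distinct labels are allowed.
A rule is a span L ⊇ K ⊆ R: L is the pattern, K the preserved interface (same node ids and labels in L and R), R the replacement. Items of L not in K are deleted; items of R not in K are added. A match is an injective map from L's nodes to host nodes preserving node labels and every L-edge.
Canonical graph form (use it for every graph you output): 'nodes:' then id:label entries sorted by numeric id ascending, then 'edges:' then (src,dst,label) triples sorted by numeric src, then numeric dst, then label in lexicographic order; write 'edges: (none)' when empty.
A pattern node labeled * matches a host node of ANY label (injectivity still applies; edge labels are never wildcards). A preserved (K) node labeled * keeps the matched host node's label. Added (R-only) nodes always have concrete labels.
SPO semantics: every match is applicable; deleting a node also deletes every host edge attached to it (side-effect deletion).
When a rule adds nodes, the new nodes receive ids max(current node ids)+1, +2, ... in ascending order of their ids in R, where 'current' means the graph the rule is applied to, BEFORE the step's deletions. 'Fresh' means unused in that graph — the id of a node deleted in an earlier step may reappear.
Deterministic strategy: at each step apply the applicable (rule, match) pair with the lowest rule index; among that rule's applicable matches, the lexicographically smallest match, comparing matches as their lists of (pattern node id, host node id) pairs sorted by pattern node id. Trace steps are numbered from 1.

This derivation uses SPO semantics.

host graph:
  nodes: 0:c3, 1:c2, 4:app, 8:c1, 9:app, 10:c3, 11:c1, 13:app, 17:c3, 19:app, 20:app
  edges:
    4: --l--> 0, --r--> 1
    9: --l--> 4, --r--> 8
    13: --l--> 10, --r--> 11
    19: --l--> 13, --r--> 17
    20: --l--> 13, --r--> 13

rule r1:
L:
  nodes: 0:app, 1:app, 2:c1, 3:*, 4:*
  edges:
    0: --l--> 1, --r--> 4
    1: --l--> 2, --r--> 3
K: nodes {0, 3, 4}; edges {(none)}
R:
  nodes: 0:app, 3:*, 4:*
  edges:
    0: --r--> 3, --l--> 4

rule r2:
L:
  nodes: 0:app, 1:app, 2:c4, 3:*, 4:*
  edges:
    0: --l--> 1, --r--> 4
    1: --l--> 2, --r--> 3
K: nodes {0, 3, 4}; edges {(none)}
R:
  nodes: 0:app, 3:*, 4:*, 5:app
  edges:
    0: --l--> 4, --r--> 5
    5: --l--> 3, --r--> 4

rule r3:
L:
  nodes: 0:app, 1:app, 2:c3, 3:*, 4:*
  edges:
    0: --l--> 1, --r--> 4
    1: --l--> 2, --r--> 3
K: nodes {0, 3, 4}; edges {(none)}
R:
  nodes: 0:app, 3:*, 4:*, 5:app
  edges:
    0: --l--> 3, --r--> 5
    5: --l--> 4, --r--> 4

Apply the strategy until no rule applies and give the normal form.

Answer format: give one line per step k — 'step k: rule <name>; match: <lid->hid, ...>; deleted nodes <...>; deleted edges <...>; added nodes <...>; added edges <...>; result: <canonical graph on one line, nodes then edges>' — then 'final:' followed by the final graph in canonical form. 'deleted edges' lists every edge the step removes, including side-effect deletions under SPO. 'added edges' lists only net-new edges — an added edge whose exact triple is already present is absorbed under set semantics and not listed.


step 1: rule r3; match: 0->9, 1->4, 2->0, 3->1, 4->8; deleted nodes 0, 4; deleted edges (4,0,l); (4,1,r); (9,4,l); (9,8,r); added nodes 21; added edges (9,1,l); (9,21,r); (21,8,l); (21,8,r); result: nodes: 1:c2, 8:c1, 9:app, 10:c3, 11:c1, 13:app, 17:c3, 19:app, 20:app, 21:app edges: (9,1,l); (9,21,r); (13,10,l); (13,11,r); (19,13,l); (19,17,r); (20,13,l); (20,13,r); (21,8,l); (21,8,r)
step 2: rule r3; match: 0->19, 1->13, 2->10, 3->11, 4->17; deleted nodes 10, 13; deleted edges (13,10,l); (13,11,r); (19,13,l); (19,17,r); (20,13,l); (20,13,r); added nodes 22; added edges (19,11,l); (19,22,r); (22,17,l); (22,17,r); result: nodes: 1:c2, 8:c1, 9:app, 11:c1, 17:c3, 19:app, 20:app, 21:app, 22:app edges: (9,1,l); (9,21,r); (19,11,l); (19,22,r); (21,8,l); (21,8,r); (22,17,l); (22,17,r)
final:
nodes: 1:c2, 8:c1, 9:app, 11:c1, 17:c3, 19:app, 20:app, 21:app, 22:app
edges: (9,1,l); (9,21,r); (19,11,l); (19,22,r); (21,8,l); (21,8,r); (22,17,l); (22,17,r)


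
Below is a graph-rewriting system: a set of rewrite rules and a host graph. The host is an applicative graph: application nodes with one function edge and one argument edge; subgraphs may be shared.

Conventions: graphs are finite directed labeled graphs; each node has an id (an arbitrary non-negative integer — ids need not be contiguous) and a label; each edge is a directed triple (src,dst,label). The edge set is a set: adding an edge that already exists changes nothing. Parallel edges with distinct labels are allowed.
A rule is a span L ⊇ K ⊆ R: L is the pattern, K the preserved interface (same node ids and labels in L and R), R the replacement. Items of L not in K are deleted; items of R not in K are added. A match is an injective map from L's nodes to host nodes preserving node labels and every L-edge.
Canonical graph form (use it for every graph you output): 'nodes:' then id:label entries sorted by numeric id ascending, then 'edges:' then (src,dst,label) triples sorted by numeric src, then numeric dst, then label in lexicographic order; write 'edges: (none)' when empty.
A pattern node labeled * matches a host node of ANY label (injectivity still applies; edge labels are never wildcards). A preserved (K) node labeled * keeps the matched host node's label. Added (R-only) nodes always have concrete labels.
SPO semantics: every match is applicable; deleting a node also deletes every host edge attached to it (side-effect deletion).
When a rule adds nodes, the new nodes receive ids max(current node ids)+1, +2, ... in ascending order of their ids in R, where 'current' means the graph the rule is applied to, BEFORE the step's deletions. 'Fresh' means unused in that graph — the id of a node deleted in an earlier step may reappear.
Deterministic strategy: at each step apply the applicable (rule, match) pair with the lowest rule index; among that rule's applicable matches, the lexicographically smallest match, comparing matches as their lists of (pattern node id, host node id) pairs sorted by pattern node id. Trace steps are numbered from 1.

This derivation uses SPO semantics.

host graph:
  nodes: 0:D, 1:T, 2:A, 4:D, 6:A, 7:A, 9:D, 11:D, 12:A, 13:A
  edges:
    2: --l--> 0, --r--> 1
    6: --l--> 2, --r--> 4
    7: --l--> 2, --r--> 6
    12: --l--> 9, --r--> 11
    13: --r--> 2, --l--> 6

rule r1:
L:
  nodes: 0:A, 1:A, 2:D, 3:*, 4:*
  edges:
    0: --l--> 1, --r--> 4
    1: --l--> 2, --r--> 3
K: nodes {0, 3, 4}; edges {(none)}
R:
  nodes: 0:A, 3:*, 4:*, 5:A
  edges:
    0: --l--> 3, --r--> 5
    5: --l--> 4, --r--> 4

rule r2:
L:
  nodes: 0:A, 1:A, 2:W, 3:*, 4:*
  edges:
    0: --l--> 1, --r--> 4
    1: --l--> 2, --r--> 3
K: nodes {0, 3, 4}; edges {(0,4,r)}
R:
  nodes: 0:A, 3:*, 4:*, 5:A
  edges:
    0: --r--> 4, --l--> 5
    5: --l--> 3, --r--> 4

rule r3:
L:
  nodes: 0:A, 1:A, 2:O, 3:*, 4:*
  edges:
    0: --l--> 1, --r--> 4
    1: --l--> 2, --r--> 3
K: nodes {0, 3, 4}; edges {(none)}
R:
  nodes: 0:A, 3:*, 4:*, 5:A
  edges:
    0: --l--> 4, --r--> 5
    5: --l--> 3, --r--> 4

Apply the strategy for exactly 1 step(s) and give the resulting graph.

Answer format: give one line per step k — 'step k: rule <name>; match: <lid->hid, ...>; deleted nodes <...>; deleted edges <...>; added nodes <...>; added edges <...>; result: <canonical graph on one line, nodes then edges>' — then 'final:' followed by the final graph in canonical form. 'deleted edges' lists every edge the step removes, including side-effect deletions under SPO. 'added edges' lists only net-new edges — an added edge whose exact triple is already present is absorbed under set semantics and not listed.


step 1: rule r1; match: 0->6, 1->2, 2->0, 3->1, 4->4; deleted nodes 0, 2; deleted edges (2,0,l); (2,1,r); (6,2,l); (6,4,r); (7,2,l); (13,2,r); added nodes 14; added edges (6,1,l); (6,14,r); (14,4,l); (14,4,r); result: nodes: 1:T, 4:D, 6:A, 7:A, 9:D, 11:D, 12:A, 13:A, 14:A edges: (6,1,l); (6,14,r); (7,6,r); (12,9,l); (12,11,r); (13,6,l); (14,4,l); (14,4,r)
final:
nodes: 1:T, 4:D, 6:A, 7:A, 9:D, 11:D, 12:A, 13:A, 14:A
edges: (6,1,l); (6,14,r); (7,6,r); (12,9,l); (12,11,r); (13,6,l); (14,4,l); (14,4,r)


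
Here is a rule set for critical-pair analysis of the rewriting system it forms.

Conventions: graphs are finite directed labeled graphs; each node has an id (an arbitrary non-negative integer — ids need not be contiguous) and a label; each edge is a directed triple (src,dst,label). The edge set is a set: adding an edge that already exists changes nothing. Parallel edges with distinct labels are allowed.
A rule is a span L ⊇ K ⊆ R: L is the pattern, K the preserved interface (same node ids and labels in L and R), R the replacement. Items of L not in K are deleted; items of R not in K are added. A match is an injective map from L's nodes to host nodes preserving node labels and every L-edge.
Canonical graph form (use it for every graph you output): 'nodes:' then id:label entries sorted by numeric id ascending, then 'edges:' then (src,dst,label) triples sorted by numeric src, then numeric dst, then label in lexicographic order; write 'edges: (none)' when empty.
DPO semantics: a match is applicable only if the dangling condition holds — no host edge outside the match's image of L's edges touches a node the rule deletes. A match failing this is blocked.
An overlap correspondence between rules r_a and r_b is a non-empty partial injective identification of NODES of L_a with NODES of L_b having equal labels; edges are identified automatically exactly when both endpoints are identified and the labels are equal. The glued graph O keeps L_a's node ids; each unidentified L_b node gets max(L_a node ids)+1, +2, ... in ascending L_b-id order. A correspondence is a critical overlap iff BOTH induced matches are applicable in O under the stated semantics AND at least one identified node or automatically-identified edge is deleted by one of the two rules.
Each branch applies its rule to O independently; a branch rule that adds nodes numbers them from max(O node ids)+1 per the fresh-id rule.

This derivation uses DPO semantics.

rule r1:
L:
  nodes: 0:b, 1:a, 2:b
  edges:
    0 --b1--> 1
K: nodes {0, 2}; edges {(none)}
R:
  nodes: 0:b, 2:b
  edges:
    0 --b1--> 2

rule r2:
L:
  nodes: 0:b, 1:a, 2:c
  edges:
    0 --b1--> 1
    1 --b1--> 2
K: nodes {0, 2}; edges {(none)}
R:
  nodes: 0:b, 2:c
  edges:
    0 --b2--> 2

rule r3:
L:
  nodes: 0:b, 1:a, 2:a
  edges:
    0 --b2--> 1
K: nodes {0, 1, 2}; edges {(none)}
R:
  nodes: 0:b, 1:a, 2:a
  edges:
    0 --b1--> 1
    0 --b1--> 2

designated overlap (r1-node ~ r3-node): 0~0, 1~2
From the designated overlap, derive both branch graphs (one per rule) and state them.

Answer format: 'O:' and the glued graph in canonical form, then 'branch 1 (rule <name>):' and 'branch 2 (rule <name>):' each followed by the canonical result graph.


O:
nodes: 0:b, 1:a, 2:b, 3:a
edges: (0,1,b1); (0,3,b2)
branch 1 (rule r1):
nodes: 0:b, 2:b, 3:a
edges: (0,2,b1); (0,3,b2)
branch 2 (rule r3):
nodes: 0:b, 1:a, 2:b, 3:a
edges: (0,1,b1); (0,3,b1)


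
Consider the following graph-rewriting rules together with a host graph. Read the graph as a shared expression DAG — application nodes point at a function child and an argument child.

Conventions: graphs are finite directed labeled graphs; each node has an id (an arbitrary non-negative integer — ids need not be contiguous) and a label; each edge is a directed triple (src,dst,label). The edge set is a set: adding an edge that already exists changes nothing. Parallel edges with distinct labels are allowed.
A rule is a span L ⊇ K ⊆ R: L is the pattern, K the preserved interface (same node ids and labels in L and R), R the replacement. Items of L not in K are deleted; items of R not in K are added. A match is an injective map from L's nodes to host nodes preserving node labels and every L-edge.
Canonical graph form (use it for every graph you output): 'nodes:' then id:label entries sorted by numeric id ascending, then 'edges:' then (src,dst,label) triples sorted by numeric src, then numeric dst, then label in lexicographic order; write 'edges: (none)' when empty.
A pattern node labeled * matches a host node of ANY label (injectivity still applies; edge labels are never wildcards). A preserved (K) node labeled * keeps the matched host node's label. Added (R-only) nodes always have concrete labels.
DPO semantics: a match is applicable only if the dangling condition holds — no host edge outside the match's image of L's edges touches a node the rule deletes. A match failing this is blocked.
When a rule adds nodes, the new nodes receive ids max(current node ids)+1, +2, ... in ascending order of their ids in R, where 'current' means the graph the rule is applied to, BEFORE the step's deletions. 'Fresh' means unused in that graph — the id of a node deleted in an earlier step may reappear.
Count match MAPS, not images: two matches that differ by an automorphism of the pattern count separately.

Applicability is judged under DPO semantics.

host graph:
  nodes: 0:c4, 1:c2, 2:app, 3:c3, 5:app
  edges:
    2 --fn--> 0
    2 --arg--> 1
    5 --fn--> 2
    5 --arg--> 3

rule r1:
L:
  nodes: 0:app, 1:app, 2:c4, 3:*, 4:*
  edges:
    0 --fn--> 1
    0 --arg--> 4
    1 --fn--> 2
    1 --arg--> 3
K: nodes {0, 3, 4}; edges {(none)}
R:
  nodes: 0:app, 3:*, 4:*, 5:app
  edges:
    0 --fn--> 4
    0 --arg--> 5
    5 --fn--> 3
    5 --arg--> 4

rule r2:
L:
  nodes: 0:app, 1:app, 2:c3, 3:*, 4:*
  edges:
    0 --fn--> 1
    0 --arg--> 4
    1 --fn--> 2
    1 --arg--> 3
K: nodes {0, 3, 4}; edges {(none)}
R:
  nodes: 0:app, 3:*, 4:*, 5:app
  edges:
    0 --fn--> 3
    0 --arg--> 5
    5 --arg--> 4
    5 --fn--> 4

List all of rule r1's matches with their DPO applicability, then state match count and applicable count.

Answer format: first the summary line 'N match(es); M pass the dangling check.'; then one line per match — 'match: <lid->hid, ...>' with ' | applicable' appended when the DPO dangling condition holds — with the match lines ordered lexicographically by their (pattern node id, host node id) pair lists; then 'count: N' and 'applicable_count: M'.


1 match(es); 1 pass the dangling check.
match: 0->5, 1->2, 2->0, 3->1, 4->3 | applicable
count: 1
applicable_count: 1


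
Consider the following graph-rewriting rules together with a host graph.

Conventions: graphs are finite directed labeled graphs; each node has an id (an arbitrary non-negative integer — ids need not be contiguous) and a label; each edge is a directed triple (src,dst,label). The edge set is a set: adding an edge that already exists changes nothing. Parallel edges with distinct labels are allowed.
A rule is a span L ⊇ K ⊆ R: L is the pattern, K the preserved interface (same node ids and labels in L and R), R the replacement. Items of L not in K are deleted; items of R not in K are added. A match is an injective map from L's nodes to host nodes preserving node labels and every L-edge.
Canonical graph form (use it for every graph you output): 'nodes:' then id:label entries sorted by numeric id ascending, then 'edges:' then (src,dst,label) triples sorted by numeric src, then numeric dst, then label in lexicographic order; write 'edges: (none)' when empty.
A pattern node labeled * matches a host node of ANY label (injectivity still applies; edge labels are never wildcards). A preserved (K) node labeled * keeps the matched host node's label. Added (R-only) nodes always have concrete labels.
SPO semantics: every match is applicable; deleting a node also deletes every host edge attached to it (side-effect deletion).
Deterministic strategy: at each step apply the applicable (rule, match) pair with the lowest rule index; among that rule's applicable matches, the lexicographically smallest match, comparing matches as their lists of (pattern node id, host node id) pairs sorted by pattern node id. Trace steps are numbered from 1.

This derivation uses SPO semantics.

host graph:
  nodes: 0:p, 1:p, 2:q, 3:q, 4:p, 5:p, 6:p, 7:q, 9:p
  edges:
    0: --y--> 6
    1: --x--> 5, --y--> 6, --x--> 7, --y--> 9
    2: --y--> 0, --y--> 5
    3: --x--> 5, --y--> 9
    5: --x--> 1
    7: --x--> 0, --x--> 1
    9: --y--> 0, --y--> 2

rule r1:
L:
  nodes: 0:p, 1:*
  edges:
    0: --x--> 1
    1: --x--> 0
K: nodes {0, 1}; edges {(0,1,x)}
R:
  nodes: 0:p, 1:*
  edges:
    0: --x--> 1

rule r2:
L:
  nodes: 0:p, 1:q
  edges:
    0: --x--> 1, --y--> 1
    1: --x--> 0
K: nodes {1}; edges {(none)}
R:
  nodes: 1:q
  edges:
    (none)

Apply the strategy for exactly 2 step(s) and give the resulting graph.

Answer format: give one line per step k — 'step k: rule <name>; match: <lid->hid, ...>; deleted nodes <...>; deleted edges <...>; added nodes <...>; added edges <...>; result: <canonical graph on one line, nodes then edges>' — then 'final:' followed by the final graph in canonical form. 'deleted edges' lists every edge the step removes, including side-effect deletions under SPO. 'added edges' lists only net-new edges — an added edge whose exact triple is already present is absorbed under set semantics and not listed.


step 1: rule r1; match: 0->1, 1->5; deleted nodes (none); deleted edges (5,1,x); added nodes (none); added edges (none); result: nodes: 0:p, 1:p, 2:q, 3:q, 4:p, 5:p, 6:p, 7:q, 9:p edges: (0,6,y); (1,5,x); (1,6,y); (1,7,x); (1,9,y); (2,0,y); (2,5,y); (3,5,x); (3,9,y); (7,0,x); (7,1,x); (9,0,y); (9,2,y)
step 2: rule r1; match: 0->1, 1->7; deleted nodes (none); deleted edges (7,1,x); added nodes (none); added edges (none); result: nodes: 0:p, 1:p, 2:q, 3:q, 4:p, 5:p, 6:p, 7:q, 9:p edges: (0,6,y); (1,5,x); (1,6,y); (1,7,x); (1,9,y); (2,0,y); (2,5,y); (3,5,x); (3,9,y); (7,0,x); (9,0,y); (9,2,y)
final:
nodes: 0:p, 1:p, 2:q, 3:q, 4:p, 5:p, 6:p, 7:q, 9:p
edges: (0,6,y); (1,5,x); (1,6,y); (1,7,x); (1,9,y); (2,0,y); (2,5,y); (3,5,x); (3,9,y); (7,0,x); (9,0,y); (9,2,y)


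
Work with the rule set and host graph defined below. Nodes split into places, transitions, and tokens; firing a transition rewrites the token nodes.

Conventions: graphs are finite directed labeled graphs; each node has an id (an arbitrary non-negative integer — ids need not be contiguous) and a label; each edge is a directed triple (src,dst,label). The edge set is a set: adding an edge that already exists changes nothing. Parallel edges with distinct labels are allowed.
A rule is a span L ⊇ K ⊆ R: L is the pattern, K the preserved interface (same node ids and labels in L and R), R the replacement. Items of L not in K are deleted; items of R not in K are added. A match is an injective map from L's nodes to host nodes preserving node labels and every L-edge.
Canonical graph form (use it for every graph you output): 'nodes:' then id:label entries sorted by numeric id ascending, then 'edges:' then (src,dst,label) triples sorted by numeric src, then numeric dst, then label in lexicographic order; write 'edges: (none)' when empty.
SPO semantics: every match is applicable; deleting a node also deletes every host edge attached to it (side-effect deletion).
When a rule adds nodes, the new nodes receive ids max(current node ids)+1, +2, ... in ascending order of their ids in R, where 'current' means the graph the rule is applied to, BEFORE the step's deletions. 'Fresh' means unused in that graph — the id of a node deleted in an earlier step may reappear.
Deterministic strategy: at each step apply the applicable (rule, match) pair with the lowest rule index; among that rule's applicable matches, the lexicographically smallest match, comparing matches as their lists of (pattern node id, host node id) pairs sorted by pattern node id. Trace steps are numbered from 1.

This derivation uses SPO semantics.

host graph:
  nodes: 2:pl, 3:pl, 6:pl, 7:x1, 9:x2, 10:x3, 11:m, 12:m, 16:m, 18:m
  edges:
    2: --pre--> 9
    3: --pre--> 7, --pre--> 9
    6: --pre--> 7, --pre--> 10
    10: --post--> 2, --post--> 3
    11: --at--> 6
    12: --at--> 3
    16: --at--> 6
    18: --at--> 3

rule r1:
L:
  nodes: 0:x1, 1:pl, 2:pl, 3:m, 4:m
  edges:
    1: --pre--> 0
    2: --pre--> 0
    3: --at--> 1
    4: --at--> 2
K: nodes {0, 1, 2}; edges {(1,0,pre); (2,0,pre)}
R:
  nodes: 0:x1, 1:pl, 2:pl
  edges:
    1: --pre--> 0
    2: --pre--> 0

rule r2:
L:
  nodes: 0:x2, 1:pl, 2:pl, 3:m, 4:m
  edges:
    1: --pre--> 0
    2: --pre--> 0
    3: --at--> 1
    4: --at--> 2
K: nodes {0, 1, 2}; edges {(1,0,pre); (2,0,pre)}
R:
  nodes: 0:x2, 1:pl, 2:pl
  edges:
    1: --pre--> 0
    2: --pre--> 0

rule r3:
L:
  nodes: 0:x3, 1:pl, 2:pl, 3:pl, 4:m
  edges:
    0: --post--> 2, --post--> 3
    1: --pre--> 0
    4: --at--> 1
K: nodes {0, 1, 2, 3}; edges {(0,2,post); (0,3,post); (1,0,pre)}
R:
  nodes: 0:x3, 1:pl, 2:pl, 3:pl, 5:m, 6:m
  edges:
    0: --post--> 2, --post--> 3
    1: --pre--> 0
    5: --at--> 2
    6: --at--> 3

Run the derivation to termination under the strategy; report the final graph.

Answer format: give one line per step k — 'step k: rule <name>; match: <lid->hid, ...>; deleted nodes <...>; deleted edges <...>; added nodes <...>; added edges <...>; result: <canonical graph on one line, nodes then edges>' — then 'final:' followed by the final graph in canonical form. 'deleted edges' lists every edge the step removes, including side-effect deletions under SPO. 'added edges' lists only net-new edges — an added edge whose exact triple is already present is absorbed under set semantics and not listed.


step 1: rule r1; match: 0->7, 1->3, 2->6, 3->12, 4->11; deleted nodes 11, 12; deleted edges (11,6,at); (12,3,at); added nodes (none); added edges (none); result: nodes: 2:pl, 3:pl, 6:pl, 7:x1, 9:x2, 10:x3, 16:m, 18:m edges: (2,9,pre); (3,7,pre); (3,9,pre); (6,7,pre); (6,10,pre); (10,2,post); (10,3,post); (16,6,at); (18,3,at)
step 2: rule r1; match: 0->7, 1->3, 2->6, 3->18, 4->16; deleted nodes 16, 18; deleted edges (16,6,at); (18,3,at); added nodes (none); added edges (none); result: nodes: 2:pl, 3:pl, 6:pl, 7:x1, 9:x2, 10:x3 edges: (2,9,pre); (3,7,pre); (3,9,pre); (6,7,pre); (6,10,pre); (10,2,post); (10,3,post)
final:
nodes: 2:pl, 3:pl, 6:pl, 7:x1, 9:x2, 10:x3
edges: (2,9,pre); (3,7,pre); (3,9,pre); (6,7,pre); (6,10,pre); (10,2,post); (10,3,post)


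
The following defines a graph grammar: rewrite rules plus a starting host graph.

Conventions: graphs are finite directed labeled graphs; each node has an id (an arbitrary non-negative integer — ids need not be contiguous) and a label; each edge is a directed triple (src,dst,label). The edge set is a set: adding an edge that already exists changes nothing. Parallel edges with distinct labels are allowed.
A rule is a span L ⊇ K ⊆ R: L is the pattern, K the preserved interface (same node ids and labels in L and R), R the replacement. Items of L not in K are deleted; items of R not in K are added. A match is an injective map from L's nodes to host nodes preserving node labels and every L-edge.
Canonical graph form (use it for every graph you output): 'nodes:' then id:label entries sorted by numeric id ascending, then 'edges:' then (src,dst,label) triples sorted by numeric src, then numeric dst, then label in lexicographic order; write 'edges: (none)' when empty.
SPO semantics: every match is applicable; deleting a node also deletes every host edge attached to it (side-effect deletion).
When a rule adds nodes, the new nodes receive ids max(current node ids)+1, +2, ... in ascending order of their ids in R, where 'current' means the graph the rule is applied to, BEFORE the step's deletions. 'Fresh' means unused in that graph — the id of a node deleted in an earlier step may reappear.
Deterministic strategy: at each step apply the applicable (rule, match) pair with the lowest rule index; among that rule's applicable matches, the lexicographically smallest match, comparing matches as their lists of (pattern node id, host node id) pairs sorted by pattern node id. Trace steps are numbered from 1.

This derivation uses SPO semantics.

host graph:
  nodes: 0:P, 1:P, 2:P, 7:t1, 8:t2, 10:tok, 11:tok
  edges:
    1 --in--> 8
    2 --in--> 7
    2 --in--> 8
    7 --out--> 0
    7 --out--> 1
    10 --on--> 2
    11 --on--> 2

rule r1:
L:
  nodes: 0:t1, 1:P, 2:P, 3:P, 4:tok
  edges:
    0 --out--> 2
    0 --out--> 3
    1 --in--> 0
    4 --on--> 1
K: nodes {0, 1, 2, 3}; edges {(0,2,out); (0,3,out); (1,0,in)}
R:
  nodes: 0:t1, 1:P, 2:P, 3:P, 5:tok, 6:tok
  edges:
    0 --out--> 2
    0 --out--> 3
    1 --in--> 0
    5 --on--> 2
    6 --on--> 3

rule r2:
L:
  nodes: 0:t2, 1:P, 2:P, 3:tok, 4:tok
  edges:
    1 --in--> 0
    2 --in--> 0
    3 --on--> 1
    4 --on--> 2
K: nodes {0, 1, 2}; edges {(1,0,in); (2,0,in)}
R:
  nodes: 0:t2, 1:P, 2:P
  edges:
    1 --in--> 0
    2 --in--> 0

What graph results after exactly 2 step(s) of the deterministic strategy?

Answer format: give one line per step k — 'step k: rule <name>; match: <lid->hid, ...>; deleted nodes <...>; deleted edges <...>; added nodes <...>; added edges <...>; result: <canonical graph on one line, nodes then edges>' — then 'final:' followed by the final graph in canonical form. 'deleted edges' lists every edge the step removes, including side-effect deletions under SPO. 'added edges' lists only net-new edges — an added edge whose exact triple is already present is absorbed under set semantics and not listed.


step 1: rule r1; match: 0->7, 1->2, 2->0, 3->1, 4->10; deleted nodes 10; deleted edges (10,2,on); added nodes 12, 13; added edges (12,0,on); (13,1,on); result: nodes: 0:P, 1:P, 2:P, 7:t1, 8:t2, 11:tok, 12:tok, 13:tok edges: (1,8,in); (2,7,in); (2,8,in); (7,0,out); (7,1,out); (11,2,on); (12,0,on); (13,1,on)
step 2: rule r1; match: 0->7, 1->2, 2->0, 3->1, 4->11; deleted nodes 11; deleted edges (11,2,on); added nodes 14, 15; added edges (14,0,on); (15,1,on); result: nodes: 0:P, 1:P, 2:P, 7:t1, 8:t2, 12:tok, 13:tok, 14:tok, 15:tok edges: (1,8,in); (2,7,in); (2,8,in); (7,0,out); (7,1,out); (12,0,on); (13,1,on); (14,0,on); (15,1,on)
final:
nodes: 0:P, 1:P, 2:P, 7:t1, 8:t2, 12:tok, 13:tok, 14:tok, 15:tok
edges: (1,8,in); (2,7,in); (2,8,in); (7,0,out); (7,1,out); (12,0,on); (13,1,on); (14,0,on); (15,1,on)


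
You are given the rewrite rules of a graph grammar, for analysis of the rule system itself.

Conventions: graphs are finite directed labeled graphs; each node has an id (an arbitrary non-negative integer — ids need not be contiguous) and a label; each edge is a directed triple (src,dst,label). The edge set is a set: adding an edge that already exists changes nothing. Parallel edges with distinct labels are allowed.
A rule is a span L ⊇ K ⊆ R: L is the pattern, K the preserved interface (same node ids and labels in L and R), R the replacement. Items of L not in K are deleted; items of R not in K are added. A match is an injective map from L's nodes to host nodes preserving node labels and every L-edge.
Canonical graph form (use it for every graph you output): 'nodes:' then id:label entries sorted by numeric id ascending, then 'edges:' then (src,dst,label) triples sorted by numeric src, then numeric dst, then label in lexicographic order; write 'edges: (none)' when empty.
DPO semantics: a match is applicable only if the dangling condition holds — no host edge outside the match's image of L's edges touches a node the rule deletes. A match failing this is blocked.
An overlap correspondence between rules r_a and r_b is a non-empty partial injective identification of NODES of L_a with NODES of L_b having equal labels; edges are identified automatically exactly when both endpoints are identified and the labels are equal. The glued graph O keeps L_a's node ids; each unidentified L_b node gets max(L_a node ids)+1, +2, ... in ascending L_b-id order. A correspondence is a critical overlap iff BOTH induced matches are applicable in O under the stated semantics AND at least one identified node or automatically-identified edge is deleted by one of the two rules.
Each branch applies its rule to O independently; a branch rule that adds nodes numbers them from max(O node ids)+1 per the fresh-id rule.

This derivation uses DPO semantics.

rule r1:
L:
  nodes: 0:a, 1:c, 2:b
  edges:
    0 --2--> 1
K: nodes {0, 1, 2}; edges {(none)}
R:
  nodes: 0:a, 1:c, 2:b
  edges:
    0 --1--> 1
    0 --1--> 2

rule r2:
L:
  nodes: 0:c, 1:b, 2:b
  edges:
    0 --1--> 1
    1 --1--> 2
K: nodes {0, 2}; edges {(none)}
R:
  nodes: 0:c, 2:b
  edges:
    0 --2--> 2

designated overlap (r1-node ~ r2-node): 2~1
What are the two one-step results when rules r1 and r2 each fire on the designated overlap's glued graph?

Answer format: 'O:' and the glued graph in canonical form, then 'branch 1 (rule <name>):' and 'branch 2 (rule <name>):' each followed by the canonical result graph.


O:
nodes: 0:a, 1:c, 2:b, 3:c, 4:b
edges: (0,1,2); (2,4,1); (3,2,1)
branch 1 (rule r1):
nodes: 0:a, 1:c, 2:b, 3:c, 4:b
edges: (0,1,1); (0,2,1); (2,4,1); (3,2,1)
branch 2 (rule r2):
nodes: 0:a, 1:c, 3:c, 4:b
edges: (0,1,2); (3,4,2)


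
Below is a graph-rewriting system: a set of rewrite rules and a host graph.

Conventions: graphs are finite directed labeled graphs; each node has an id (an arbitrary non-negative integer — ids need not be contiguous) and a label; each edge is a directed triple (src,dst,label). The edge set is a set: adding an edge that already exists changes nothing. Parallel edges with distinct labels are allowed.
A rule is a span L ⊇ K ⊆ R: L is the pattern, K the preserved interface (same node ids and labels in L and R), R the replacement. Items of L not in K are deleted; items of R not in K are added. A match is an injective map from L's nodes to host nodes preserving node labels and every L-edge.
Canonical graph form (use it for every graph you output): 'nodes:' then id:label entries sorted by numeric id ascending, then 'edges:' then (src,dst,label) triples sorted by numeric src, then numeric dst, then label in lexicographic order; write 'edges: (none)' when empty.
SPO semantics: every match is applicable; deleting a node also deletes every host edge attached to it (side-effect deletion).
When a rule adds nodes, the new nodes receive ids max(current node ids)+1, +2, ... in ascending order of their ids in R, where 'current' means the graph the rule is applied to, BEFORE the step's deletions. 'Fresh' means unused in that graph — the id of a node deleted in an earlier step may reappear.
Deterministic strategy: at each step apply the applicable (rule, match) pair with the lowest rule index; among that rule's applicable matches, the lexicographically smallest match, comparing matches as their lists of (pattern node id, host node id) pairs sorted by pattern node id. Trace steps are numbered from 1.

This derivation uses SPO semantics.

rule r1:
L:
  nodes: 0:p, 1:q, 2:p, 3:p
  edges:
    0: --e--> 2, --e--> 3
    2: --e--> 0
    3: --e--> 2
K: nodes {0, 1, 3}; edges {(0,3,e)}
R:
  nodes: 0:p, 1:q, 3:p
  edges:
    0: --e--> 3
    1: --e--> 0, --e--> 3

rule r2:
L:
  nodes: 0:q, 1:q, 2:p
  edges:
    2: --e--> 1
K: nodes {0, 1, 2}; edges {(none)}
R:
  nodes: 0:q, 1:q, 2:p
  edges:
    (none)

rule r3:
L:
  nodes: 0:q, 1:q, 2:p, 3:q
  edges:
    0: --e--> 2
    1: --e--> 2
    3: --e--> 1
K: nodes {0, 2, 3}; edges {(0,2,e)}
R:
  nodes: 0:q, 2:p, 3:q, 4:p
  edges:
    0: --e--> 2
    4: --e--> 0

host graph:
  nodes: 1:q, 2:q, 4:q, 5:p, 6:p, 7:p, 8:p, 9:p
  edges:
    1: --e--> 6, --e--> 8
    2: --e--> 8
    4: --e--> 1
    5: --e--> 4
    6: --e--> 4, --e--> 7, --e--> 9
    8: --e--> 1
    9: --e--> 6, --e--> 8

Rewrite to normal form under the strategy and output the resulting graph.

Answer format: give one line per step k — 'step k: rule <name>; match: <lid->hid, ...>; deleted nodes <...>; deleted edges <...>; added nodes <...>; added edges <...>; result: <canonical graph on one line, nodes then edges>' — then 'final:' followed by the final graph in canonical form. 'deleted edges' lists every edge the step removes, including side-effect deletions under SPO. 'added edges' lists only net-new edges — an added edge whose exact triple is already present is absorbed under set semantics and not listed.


step 1: rule r2; match: 0->1, 1->4, 2->5; deleted nodes (none); deleted edges (5,4,e); added nodes (none); added edges (none); result: nodes: 1:q, 2:q, 4:q, 5:p, 6:p, 7:p, 8:p, 9:p edges: (1,6,e); (1,8,e); (2,8,e); (4,1,e); (6,4,e); (6,7,e); (6,9,e); (8,1,e); (9,6,e); (9,8,e)
step 2: rule r2; match: 0->1, 1->4, 2->6; deleted nodes (none); deleted edges (6,4,e); added nodes (none); added edges (none); result: nodes: 1:q, 2:q, 4:q, 5:p, 6:p, 7:p, 8:p, 9:p edges: (1,6,e); (1,8,e); (2,8,e); (4,1,e); (6,7,e); (6,9,e); (8,1,e); (9,6,e); (9,8,e)
step 3: rule r2; match: 0->2, 1->1, 2->8; deleted nodes (none); deleted edges (8,1,e); added nodes (none); added edges (none); result: nodes: 1:q, 2:q, 4:q, 5:p, 6:p, 7:p, 8:p, 9:p edges: (1,6,e); (1,8,e); (2,8,e); (4,1,e); (6,7,e); (6,9,e); (9,6,e); (9,8,e)
step 4: rule r3; match: 0->2, 1->1, 2->8, 3->4; deleted nodes 1; deleted edges (1,6,e); (1,8,e); (4,1,e); added nodes 10; added edges (10,2,e); result: nodes: 2:q, 4:q, 5:p, 6:p, 7:p, 8:p, 9:p, 10:p edges: (2,8,e); (6,7,e); (6,9,e); (9,6,e); (9,8,e); (10,2,e)
step 5: rule r2; match: 0->4, 1->2, 2->10; deleted nodes (none); deleted edges (10,2,e); added nodes (none); added edges (none); result: nodes: 2:q, 4:q, 5:p, 6:p, 7:p, 8:p, 9:p, 10:p edges: (2,8,e); (6,7,e); (6,9,e); (9,6,e); (9,8,e)
final:
nodes: 2:q, 4:q, 5:p, 6:p, 7:p, 8:p, 9:p, 10:p
edges: (2,8,e); (6,7,e); (6,9,e); (9,6,e); (9,8,e)


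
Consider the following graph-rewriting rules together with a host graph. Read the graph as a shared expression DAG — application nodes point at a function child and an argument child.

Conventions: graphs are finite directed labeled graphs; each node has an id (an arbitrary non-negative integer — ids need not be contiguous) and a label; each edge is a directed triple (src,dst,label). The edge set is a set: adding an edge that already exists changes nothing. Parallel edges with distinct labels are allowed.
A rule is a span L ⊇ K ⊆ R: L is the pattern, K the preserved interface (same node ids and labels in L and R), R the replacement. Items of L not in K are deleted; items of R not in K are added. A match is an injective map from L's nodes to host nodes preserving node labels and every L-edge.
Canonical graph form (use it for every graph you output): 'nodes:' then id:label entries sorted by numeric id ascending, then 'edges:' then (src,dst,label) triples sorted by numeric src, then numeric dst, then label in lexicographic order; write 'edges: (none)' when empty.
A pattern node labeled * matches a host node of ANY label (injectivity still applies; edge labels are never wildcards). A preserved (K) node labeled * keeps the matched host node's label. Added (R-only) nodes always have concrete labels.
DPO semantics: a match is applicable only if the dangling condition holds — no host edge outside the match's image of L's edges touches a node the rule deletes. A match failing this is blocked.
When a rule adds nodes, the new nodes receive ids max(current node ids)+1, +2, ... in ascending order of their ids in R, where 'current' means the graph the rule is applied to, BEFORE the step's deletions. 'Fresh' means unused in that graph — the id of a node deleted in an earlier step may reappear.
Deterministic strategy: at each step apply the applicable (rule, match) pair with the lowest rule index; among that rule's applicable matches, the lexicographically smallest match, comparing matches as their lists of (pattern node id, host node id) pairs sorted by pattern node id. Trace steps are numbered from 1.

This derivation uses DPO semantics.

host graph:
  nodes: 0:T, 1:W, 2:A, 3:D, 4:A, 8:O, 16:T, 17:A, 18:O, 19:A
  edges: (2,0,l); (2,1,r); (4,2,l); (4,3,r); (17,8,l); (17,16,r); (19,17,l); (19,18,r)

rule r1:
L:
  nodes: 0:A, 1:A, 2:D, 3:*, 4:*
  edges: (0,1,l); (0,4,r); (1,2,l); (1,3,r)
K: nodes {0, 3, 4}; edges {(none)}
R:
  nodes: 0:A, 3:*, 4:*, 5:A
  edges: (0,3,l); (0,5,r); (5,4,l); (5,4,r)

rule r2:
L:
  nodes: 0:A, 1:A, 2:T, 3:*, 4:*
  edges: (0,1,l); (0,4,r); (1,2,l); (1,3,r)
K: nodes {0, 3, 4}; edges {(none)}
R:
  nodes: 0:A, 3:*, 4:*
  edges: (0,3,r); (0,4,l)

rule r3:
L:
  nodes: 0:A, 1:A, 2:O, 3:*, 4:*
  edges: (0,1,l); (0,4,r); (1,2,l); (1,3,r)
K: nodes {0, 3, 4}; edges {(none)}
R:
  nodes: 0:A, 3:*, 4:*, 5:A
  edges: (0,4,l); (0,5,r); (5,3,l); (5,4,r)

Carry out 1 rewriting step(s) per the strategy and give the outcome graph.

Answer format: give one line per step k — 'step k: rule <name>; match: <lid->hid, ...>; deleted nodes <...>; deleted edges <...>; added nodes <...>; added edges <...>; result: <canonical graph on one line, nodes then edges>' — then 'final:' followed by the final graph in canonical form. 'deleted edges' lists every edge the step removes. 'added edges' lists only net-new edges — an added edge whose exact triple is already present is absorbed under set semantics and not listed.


step 1: rule r2; match: 0->4, 1->2, 2->0, 3->1, 4->3; deleted nodes 0, 2; deleted edges (2,0,l); (2,1,r); (4,2,l); (4,3,r); added nodes (none); added edges (4,1,r); (4,3,l); result: nodes: 1:W, 3:D, 4:A, 8:O, 16:T, 17:A, 18:O, 19:A edges: (4,1,r); (4,3,l); (17,8,l); (17,16,r); (19,17,l); (19,18,r)
final:
nodes: 1:W, 3:D, 4:A, 8:O, 16:T, 17:A, 18:O, 19:A
edges: (4,1,r); (4,3,l); (17,8,l); (17,16,r); (19,17,l); (19,18,r)
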